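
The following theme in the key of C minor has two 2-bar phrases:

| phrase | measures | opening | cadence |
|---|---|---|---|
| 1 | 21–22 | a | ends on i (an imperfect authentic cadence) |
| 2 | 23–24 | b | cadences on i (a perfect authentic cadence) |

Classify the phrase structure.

Phrase 1 ends with an imperfect authentic cadence (weaker) and phrase 2 with a perfect authentic cadence (stronger): antecedent + consequent = a period.
The two phrases open with different material (a / b), so the period is contrasting.

contrasting period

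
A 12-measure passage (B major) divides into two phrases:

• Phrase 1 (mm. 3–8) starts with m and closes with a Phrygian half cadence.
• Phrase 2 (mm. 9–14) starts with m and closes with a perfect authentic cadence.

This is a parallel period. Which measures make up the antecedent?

The phrase ending with the weaker cadence (Phrygian half cadence) is the antecedent; the one ending more conclusively (perfect authentic cadence) is the consequent. The antecedent is measures 3–8.

measures 3–8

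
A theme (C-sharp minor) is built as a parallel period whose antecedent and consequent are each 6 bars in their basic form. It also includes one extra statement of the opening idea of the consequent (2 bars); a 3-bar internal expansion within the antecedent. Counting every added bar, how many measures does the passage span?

17 measures

Basic parallel period: 6 + 6 = 12 bars.
12 (basic form) + 2 (extra statement) + 3 (internal expansion) = 17.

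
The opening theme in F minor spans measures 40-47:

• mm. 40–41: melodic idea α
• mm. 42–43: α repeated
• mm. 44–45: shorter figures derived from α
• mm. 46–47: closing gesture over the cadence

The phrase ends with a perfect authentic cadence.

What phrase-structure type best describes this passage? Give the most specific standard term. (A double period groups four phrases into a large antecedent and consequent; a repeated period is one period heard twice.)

Basic idea (mm. 40–41) + its repetition (bars 42–43) form the presentation; fragmentation and cadence (mm. 44-47) form the continuation — the 8-bar whole is a sentence.

sentence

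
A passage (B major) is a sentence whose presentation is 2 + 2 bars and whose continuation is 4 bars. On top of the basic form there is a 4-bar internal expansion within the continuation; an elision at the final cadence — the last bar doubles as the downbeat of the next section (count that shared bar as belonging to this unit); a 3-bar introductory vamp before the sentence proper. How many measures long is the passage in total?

15 measures

Basic sentence: 2 + 2 + 4 = 8 bars.
8 (basic form) + 4 (internal expansion) + 3 (introduction) = 15.
The elision shares a bar with the next section but does not change this unit's count.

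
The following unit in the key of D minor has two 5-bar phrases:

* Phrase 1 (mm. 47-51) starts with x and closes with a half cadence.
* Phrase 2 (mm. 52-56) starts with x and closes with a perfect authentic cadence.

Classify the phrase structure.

Phrase 1 ends with a half cadence (weaker) and phrase 2 with a perfect authentic cadence (stronger): antecedent + consequent = a period.
The two phrases open with the same material (x / x), so the period is parallel.

parallel period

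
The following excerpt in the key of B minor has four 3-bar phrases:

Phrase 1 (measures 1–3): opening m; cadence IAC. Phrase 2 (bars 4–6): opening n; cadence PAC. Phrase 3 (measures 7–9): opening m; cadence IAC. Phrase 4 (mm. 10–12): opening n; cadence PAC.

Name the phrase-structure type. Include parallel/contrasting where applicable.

The cadence pattern IAC–PAC–IAC–PAC is weak–strong twice, and phrases 3–4 restate phrases 1–2: a period heard twice, not a double period (which would end weakly at phrase 2).

repeated period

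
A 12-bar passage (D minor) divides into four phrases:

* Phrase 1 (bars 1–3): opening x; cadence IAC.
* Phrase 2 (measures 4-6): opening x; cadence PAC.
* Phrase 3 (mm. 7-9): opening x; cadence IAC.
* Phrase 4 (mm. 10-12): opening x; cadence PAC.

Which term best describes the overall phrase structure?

repeated period

The cadence pattern IAC–PAC–IAC–PAC is weak–strong twice, and phrases 3–4 restate phrases 1–2: a period heard twice, not a double period (which would end weakly at phrase 2).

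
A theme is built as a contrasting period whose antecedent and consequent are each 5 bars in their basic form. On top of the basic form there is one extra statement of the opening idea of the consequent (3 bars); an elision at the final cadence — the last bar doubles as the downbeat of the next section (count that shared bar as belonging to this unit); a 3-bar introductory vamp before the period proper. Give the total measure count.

Basic contrasting period: 5 + 5 = 10 bars.
10 (basic form) + 3 (extra statement) + 3 (introduction) = 16.
The elision shares a bar with the next section but does not change this unit's count.

16 measures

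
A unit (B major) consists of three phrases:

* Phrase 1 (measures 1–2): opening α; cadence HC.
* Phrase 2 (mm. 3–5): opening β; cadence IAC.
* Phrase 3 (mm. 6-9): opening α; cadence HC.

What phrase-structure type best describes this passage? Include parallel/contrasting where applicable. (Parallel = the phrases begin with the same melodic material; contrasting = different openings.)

phrase group

The final phrase closes with a half cadence, which is not stronger than the preceding imperfect authentic cadence; the 3 phrases lack an overall antecedent–consequent design and so form a phrase group.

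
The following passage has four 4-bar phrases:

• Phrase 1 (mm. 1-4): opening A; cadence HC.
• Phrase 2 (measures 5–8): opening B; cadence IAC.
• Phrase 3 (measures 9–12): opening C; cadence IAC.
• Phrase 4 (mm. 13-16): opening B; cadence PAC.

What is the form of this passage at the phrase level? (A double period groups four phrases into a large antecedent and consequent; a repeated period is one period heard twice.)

Four phrases in two halves: the first half (mm. 1-8) ends with an imperfect authentic cadence, the second (mm. 9–16) with a perfect authentic cadence — a large antecedent–consequent pair, i.e. a double period.
Phrase 3 begins with different material from phrase 1, making it contrasting.

contrasting double period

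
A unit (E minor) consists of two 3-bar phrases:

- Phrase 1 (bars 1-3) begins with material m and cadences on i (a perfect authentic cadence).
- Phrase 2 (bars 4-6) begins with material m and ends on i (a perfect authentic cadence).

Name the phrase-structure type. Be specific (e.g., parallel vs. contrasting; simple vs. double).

repeated phrase

Both phrases have the same opening (m) and the same cadence (perfect authentic cadence): the second is a restatement, not a consequent, so this is a repeated phrase rather than a period.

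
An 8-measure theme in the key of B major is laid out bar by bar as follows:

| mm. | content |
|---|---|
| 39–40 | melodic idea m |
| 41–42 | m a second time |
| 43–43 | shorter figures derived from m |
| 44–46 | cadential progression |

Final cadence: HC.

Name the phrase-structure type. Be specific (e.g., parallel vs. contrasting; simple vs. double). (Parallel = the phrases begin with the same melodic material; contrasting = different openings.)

Basic idea (mm. 39–40) + its repetition (mm. 41–42) form the presentation; fragmentation and cadence (measures 43–46) form the continuation — the 8-bar whole is a sentence.

sentence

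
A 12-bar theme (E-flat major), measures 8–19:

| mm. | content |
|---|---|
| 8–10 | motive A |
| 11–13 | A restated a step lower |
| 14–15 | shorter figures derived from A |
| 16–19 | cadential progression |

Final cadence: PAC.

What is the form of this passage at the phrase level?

Basic idea (measures 8–10) + its repetition (bars 11–13) form the presentation; fragmentation and cadence (mm. 14–19) form the continuation — the 12-bar whole is a sentence.

sentence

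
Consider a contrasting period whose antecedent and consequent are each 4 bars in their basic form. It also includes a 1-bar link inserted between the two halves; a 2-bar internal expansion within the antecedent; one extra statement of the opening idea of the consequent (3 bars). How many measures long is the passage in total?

Basic contrasting period: 4 + 4 = 8 bars.
8 (basic form) + 1 (link) + 2 (internal expansion) + 3 (extra statement) = 14.

14 measures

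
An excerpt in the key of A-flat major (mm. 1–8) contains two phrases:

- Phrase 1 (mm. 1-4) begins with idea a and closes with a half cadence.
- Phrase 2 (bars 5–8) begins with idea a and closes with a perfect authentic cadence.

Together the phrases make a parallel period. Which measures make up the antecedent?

The phrase ending with the weaker cadence (half cadence) is the antecedent; the one ending more conclusively (perfect authentic cadence) is the consequent. The antecedent is measures 1–4.

measures 1–4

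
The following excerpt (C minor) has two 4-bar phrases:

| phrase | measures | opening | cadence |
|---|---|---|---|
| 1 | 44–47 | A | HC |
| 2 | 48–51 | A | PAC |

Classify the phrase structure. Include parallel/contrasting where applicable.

parallel period

Phrase 1 ends with a half cadence (weaker) and phrase 2 with a perfect authentic cadence (stronger): antecedent + consequent = a period.
The two phrases open with the same material (A / A), so the period is parallel.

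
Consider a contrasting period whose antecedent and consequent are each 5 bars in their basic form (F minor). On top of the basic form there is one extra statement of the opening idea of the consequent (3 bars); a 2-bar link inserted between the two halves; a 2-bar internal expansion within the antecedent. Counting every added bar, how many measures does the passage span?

Basic contrasting period: 5 + 5 = 10 bars.
10 (basic form) + 3 (extra statement) + 2 (link) + 2 (internal expansion) = 17.

17 measures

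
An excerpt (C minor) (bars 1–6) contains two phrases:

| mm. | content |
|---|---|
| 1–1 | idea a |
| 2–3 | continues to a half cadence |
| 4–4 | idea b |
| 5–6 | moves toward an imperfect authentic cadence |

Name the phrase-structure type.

contrasting period

Phrase 1 ends with a half cadence (weaker) and phrase 2 with an imperfect authentic cadence (stronger): antecedent + consequent = a period.
The two phrases open with different material (a / b), so the period is contrasting.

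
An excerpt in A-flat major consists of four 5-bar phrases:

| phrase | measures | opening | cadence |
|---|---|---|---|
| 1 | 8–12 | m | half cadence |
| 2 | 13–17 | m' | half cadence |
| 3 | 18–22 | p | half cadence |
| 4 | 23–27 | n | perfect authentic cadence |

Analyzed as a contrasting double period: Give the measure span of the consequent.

In a double period the four phrases pair into a large antecedent (phrases 1–2, ending half cadence) and a large consequent (phrases 3–4, ending perfect authentic cadence). The consequent spans mm. 18-27.

measures 18–27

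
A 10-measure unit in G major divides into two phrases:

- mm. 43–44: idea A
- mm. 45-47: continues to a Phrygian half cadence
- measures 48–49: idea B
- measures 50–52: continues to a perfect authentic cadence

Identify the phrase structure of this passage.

Phrase 1 ends with a Phrygian half cadence (weaker) and phrase 2 with a perfect authentic cadence (stronger): antecedent + consequent = a period.
The two phrases open with different material (A / B), so the period is contrasting.

contrasting period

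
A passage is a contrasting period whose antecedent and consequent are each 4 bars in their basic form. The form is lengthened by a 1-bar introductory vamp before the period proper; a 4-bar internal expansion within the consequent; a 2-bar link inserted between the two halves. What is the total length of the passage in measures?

Basic contrasting period: 4 + 4 = 8 bars.
8 (basic form) + 1 (introduction) + 4 (internal expansion) + 2 (link) = 15.

15 measures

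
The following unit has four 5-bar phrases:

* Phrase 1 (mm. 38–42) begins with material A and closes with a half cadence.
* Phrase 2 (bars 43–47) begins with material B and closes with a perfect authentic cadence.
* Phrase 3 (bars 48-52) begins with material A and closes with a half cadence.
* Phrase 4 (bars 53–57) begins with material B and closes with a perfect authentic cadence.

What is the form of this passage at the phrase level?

The cadence pattern HC–PAC–HC–PAC is weak–strong twice, and phrases 3–4 restate phrases 1–2: a period heard twice, not a double period (which would end weakly at phrase 2).

repeated period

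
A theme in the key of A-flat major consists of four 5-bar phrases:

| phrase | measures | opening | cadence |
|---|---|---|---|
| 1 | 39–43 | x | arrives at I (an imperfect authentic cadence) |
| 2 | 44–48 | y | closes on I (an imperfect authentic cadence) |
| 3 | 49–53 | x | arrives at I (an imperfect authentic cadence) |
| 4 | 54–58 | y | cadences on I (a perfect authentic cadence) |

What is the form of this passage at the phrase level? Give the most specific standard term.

Four phrases in two halves: the first half (mm. 39-48) ends with an imperfect authentic cadence, the second (mm. 49–58) with a perfect authentic cadence — a large antecedent–consequent pair, i.e. a double period.
Phrase 3 begins with the same material as phrase 1, making it parallel.

parallel double period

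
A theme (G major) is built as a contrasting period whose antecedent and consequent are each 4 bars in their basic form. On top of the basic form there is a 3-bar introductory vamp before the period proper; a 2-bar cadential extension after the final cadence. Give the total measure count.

Basic contrasting period: 4 + 4 = 8 bars.
8 (basic form) + 3 (introduction) + 2 (cadential extension) = 13.

13 measures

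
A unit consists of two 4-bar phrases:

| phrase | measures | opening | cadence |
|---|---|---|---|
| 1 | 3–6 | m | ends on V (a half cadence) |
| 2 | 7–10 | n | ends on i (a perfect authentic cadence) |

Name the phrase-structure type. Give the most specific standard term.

Phrase 1 ends with a half cadence (weaker) and phrase 2 with a perfect authentic cadence (stronger): antecedent + consequent = a period.
The two phrases open with different material (m / n), so the period is contrasting.

contrasting period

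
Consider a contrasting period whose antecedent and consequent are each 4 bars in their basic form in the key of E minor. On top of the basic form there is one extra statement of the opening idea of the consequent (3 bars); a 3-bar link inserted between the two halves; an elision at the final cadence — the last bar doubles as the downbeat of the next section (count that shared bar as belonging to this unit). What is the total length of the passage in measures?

Basic contrasting period: 4 + 4 = 8 bars.
8 (basic form) + 3 (extra statement) + 3 (link) = 14.
The elision shares a bar with the next section but does not change this unit's count.

14 measures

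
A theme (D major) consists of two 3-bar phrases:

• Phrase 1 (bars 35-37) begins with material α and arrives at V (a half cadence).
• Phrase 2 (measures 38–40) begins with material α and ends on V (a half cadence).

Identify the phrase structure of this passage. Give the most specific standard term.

Both phrases have the same opening (α) and the same cadence (half cadence): the second is a restatement, not a consequent, so this is a repeated phrase rather than a period.

repeated phrase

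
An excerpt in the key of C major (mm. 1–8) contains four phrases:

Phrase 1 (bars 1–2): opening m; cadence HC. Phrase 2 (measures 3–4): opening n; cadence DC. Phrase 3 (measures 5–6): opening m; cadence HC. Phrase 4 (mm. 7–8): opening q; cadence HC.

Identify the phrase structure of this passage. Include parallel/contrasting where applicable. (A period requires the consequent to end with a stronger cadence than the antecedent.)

Phrase 4 ends with a half cadence, no stronger than phrase 2's deceptive cadence, so the four phrases do not form a double period; nor do phrases 3–4 duplicate 1–2, so it is not a repeated period. With no phrase reaching a conclusive cadence, the passage is a phrase group.

phrase group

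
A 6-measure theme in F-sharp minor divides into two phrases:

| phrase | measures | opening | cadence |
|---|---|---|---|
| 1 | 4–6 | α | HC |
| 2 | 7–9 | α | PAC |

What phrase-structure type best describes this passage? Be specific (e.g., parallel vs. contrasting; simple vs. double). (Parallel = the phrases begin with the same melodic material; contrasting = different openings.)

parallel period

Phrase 1 ends with a half cadence (weaker) and phrase 2 with a perfect authentic cadence (stronger): antecedent + consequent = a period.
The two phrases open with the same material (α / α), so the period is parallel.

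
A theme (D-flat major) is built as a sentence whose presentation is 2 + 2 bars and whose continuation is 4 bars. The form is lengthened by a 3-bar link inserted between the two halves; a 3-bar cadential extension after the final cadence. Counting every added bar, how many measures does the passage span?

Basic sentence: 2 + 2 + 4 = 8 bars.
8 (basic form) + 3 (link) + 3 (cadential extension) = 14.

14 measures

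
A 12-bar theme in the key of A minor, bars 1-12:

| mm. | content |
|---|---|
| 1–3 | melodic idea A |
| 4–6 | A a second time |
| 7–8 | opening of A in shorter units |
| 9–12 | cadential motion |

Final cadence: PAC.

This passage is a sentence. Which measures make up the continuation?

measures 7–12

After the presentation (bars 1–6), the continuation covers the fragmentation through the cadence: mm. 7–12.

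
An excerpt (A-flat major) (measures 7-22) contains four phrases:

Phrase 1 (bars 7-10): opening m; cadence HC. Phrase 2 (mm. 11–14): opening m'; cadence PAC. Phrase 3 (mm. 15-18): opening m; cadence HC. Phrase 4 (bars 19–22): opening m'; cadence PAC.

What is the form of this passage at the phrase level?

The cadence pattern HC–PAC–HC–PAC is weak–strong twice, and phrases 3–4 restate phrases 1–2: a period heard twice, not a double period (which would end weakly at phrase 2).

repeated period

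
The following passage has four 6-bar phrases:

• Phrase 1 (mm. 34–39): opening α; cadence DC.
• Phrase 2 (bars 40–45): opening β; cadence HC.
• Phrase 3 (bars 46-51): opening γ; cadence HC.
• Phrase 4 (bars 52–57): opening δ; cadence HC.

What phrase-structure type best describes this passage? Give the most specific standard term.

Phrase 4 ends with a half cadence, no stronger than phrase 2's half cadence, so the four phrases do not form a double period; nor do phrases 3–4 duplicate 1–2, so it is not a repeated period. With no phrase reaching a conclusive cadence, the passage is a phrase group.

phrase group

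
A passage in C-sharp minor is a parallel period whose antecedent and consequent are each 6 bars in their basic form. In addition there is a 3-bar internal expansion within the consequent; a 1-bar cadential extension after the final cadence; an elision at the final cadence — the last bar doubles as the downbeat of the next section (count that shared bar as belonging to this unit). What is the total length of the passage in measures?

Basic parallel period: 6 + 6 = 12 bars.
12 (basic form) + 3 (internal expansion) + 1 (cadential extension) = 16.
The elision shares a bar with the next section but does not change this unit's count.

16 measures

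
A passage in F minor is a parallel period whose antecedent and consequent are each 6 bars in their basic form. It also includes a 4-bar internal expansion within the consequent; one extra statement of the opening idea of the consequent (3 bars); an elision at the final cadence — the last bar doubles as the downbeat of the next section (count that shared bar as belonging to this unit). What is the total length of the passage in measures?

Basic parallel period: 6 + 6 = 12 bars.
12 (basic form) + 4 (internal expansion) + 3 (extra statement) = 19.
The elision shares a bar with the next section but does not change this unit's count.

19 measures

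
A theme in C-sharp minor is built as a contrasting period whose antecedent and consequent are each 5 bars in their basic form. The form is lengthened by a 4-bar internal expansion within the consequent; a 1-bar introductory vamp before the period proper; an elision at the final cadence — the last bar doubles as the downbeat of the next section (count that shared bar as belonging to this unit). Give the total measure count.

15 measures

Basic contrasting period: 5 + 5 = 10 bars.
10 (basic form) + 4 (internal expansion) + 1 (introduction) = 15.
The elision shares a bar with the next section but does not change this unit's count.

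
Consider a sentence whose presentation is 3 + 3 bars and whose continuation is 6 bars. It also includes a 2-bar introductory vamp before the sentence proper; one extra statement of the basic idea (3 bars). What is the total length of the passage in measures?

17 measures

Basic sentence: 3 + 3 + 6 = 12 bars.
12 (basic form) + 2 (introduction) + 3 (extra statement) = 17.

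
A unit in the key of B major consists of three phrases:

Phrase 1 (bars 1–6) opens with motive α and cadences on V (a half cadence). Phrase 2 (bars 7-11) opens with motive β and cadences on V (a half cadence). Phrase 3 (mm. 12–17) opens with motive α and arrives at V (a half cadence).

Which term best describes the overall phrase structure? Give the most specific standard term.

phrase group

The final phrase closes with a half cadence, which is not stronger than the preceding half cadence; the 3 phrases lack an overall antecedent–consequent design and so form a phrase group.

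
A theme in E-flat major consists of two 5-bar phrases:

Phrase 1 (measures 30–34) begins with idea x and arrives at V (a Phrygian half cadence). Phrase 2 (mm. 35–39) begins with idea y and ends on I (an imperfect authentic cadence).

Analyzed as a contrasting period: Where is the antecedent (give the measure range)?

measures 30–34

The antecedent is the phrase ending with the weaker cadence (Phrygian half cadence, phrase 1) and the consequent the one ending more conclusively (imperfect authentic cadence, phrase 2); the antecedent is measures 30–34.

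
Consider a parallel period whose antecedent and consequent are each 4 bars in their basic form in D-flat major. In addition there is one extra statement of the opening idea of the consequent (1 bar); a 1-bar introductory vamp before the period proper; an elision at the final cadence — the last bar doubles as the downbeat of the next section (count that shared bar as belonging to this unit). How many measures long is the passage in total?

Basic parallel period: 4 + 4 = 8 bars.
8 (basic form) + 1 (extra statement) + 1 (introduction) = 10.
The elision shares a bar with the next section but does not change this unit's count.

10 measures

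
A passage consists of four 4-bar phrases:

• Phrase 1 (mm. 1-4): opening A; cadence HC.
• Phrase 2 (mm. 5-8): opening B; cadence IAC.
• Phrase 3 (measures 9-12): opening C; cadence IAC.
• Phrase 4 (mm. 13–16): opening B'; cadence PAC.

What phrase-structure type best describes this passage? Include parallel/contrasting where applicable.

Four phrases in two halves: the first half (mm. 1-8) ends with an imperfect authentic cadence, the second (mm. 9-16) with a perfect authentic cadence — a large antecedent–consequent pair, i.e. a double period.
Phrase 3 begins with different material from phrase 1, making it contrasting.

contrasting double period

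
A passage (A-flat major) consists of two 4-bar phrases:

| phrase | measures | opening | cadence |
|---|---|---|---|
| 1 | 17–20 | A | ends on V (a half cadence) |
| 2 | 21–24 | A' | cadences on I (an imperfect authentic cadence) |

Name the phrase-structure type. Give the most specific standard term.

Phrase 1 ends with a half cadence (weaker) and phrase 2 with an imperfect authentic cadence (stronger): antecedent + consequent = a period.
The two phrases open with the same material (A / A'), so the period is parallel.

parallel period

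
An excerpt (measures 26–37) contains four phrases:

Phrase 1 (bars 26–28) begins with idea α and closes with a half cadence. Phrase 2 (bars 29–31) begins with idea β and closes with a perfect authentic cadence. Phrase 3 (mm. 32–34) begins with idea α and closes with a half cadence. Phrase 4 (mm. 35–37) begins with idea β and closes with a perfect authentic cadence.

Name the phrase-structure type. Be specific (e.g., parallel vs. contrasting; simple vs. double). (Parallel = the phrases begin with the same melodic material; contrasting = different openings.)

repeated period

The cadence pattern HC–PAC–HC–PAC is weak–strong twice, and phrases 3–4 restate phrases 1–2: a period heard twice, not a double period (which would end weakly at phrase 2).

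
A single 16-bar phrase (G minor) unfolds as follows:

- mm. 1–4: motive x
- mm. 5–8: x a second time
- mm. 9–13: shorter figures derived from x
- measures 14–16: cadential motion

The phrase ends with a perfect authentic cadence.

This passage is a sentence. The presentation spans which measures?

The presentation of a sentence is the basic idea (mm. 1–4) plus its repetition (measures 5-8); the presentation is therefore mm. 1–8.

measures 1–8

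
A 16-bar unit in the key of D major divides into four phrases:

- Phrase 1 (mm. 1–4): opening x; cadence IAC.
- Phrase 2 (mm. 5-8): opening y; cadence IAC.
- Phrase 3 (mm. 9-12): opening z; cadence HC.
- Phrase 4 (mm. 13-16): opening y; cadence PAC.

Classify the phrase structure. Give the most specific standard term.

contrasting double period

Four phrases in two halves: the first half (mm. 1–8) ends with an imperfect authentic cadence, the second (measures 9–16) with a perfect authentic cadence — a large antecedent–consequent pair, i.e. a double period.
Phrase 3 begins with different material from phrase 1, making it contrasting.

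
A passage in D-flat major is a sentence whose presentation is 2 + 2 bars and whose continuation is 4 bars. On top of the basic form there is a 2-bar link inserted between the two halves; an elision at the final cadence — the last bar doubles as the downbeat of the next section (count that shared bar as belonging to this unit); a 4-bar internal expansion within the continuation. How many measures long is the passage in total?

14 measures

Basic sentence: 2 + 2 + 4 = 8 bars.
8 (basic form) + 2 (link) + 4 (internal expansion) = 14.
The elision shares a bar with the next section but does not change this unit's count.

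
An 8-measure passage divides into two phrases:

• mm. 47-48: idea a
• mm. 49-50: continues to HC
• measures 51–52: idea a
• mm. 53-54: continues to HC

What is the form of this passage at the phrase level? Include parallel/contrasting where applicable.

repeated phrase

Both phrases have the same opening (a) and the same cadence (half cadence): the second is a restatement, not a consequent, so this is a repeated phrase rather than a period.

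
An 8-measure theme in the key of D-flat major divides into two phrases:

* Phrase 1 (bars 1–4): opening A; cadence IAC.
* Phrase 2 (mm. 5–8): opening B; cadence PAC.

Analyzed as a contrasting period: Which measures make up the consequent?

measures 5–8

The antecedent is the phrase ending with the weaker cadence (imperfect authentic cadence, phrase 1) and the consequent the one ending more conclusively (perfect authentic cadence, phrase 2); the consequent is measures 5-8.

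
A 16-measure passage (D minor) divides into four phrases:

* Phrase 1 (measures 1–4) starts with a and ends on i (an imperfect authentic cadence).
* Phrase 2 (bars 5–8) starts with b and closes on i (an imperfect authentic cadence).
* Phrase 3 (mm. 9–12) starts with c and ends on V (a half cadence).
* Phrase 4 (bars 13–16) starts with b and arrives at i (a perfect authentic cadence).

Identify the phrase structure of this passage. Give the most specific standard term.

Four phrases in two halves: the first half (mm. 1–8) ends with an imperfect authentic cadence, the second (bars 9–16) with a perfect authentic cadence — a large antecedent–consequent pair, i.e. a double period.
Phrase 3 begins with different material from phrase 1, making it contrasting.

contrasting double period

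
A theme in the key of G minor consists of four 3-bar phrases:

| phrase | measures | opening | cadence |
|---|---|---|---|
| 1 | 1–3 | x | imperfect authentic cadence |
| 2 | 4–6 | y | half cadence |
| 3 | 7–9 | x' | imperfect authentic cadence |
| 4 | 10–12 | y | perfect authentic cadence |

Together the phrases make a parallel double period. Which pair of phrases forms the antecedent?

phrases 1 and 2

In a double period the first pair of phrases (ending half cadence) is the large antecedent and the second pair (ending perfect authentic cadence) is the large consequent; the antecedent is phrases 1 and 2.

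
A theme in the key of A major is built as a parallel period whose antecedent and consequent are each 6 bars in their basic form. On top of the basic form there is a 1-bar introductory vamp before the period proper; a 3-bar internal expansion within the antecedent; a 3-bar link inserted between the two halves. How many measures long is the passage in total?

19 measures

Basic parallel period: 6 + 6 = 12 bars.
12 (basic form) + 1 (introduction) + 3 (internal expansion) + 3 (link) = 19.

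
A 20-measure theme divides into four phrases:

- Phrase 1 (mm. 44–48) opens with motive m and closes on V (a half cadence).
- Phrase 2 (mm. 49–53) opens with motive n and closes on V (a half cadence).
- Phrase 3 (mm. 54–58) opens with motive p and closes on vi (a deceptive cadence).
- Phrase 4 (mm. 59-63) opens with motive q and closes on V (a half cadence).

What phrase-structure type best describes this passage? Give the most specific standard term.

phrase group

Phrase 4 ends with a half cadence, no stronger than phrase 2's half cadence, so the four phrases do not form a double period; nor do phrases 3–4 duplicate 1–2, so it is not a repeated period. With no phrase reaching a conclusive cadence, the passage is a phrase group.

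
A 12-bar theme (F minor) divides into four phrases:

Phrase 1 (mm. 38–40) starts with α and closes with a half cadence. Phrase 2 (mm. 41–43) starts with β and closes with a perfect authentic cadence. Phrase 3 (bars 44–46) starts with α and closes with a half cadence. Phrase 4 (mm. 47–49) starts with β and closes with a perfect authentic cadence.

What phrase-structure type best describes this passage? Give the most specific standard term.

repeated period

The cadence pattern HC–PAC–HC–PAC is weak–strong twice, and phrases 3–4 restate phrases 1–2: a period heard twice, not a double period (which would end weakly at phrase 2).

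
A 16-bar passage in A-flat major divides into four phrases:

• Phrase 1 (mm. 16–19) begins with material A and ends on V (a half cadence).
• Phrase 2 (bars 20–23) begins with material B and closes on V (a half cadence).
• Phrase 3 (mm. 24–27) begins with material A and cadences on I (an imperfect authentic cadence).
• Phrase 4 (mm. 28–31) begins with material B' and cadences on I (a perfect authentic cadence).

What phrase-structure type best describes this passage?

Four phrases in two halves: the first half (measures 16-23) ends with a half cadence, the second (mm. 24–31) with a perfect authentic cadence — a large antecedent–consequent pair, i.e. a double period.
Phrase 3 begins with the same material as phrase 1, making it parallel.

parallel double period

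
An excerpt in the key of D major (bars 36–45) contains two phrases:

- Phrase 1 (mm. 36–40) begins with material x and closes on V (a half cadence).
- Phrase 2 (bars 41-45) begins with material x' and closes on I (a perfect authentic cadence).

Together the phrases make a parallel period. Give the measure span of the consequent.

measures 41–45

The phrase ending with the weaker cadence (half cadence) is the antecedent; the one ending more conclusively (perfect authentic cadence) is the consequent. The consequent is measures 41–45.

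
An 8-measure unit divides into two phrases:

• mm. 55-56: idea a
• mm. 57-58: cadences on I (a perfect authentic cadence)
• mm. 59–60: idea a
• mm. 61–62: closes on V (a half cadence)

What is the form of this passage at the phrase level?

phrase group

The second phrase closes with a half cadence, which is not stronger than the first phrase's perfect authentic cadence; without a weak→strong cadential pair there is no antecedent–consequent relationship, so this is a phrase group rather than a period.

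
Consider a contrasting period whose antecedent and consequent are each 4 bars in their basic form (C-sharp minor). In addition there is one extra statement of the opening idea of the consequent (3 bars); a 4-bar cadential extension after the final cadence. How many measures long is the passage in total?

Basic contrasting period: 4 + 4 = 8 bars.
8 (basic form) + 3 (extra statement) + 4 (cadential extension) = 15.

15 measures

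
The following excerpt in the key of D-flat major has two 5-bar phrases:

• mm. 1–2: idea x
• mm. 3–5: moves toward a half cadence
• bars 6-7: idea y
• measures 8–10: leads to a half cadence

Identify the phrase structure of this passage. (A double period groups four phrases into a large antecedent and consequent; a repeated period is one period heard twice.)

The second phrase closes with a half cadence, which is not stronger than the first phrase's half cadence; without a weak→strong cadential pair there is no antecedent–consequent relationship, so this is a phrase group rather than a period.

phrase group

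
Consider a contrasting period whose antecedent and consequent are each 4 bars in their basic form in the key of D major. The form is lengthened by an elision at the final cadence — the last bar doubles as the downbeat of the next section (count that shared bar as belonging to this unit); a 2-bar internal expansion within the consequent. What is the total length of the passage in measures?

10 measures

Basic contrasting period: 4 + 4 = 8 bars.
8 (basic form) + 2 (internal expansion) = 10.
The elision shares a bar with the next section but does not change this unit's count.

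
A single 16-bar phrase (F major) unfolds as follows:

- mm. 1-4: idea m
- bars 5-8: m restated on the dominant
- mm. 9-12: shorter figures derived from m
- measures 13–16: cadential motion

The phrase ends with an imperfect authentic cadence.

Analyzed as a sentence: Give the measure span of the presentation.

The presentation of a sentence is the basic idea (mm. 1-4) plus its repetition (mm. 5–8); the presentation is therefore measures 1–8.

measures 1–8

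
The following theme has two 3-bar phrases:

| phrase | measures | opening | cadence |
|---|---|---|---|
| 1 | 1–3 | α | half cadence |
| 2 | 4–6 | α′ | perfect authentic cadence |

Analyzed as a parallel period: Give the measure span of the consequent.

measures 4–6

The antecedent is the phrase ending with the weaker cadence (half cadence, phrase 1) and the consequent the one ending more conclusively (perfect authentic cadence, phrase 2); the consequent is mm. 4–6.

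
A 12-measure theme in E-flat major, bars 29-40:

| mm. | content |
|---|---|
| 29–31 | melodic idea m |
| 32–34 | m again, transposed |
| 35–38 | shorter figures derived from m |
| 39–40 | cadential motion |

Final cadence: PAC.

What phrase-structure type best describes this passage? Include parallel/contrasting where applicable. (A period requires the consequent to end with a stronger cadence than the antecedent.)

Basic idea (mm. 29-31) + its repetition (mm. 32–34) form the presentation; fragmentation and cadence (mm. 35–40) form the continuation — the 12-bar whole is a sentence.

sentence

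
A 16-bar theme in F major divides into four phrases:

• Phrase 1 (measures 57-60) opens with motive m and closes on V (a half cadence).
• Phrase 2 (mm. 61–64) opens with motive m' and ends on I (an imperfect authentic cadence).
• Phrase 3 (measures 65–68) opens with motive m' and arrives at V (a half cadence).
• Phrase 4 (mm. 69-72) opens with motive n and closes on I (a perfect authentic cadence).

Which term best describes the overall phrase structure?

Four phrases in two halves: the first half (measures 57–64) ends with an imperfect authentic cadence, the second (mm. 65–72) with a perfect authentic cadence — a large antecedent–consequent pair, i.e. a double period.
Phrase 3 begins with the same material as phrase 1, making it parallel.

parallel double period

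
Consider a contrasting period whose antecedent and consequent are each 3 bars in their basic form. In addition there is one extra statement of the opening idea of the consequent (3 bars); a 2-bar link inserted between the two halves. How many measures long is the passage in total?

11 measures

Basic contrasting period: 3 + 3 = 6 bars.
6 (basic form) + 3 (extra statement) + 2 (link) = 11.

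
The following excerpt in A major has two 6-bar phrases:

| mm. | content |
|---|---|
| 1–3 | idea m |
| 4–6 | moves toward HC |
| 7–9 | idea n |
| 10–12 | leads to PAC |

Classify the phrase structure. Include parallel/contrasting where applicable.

contrasting period

Phrase 1 ends with a half cadence (weaker) and phrase 2 with a perfect authentic cadence (stronger): antecedent + consequent = a period.
The two phrases open with different material (m / n), so the period is contrasting.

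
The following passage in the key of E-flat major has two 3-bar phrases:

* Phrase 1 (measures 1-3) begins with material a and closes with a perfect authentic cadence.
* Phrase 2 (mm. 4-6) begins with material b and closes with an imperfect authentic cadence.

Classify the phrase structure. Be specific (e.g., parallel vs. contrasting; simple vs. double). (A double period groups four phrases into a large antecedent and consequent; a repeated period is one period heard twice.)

The second phrase closes with an imperfect authentic cadence, which is not stronger than the first phrase's perfect authentic cadence; without a weak→strong cadential pair there is no antecedent–consequent relationship, so this is a phrase group rather than a period.

phrase group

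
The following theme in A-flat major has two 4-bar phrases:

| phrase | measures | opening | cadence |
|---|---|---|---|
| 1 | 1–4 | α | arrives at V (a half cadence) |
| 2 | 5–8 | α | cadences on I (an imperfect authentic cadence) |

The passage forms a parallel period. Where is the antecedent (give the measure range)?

The antecedent is the phrase ending with the weaker cadence (half cadence, phrase 1) and the consequent the one ending more conclusively (imperfect authentic cadence, phrase 2); the antecedent is measures 1–4.

measures 1–4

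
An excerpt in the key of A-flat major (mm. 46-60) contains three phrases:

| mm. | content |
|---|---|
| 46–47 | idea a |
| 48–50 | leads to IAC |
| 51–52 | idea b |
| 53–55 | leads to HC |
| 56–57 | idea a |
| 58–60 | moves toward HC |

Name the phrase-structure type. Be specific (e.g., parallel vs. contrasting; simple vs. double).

phrase group

The final phrase closes with a half cadence, which is not stronger than the preceding half cadence; the 3 phrases lack an overall antecedent–consequent design and so form a phrase group.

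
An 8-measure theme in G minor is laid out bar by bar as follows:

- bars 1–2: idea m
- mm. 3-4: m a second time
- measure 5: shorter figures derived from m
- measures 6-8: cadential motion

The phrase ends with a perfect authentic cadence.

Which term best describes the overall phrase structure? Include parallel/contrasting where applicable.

sentence

Basic idea (mm. 1-2) + its repetition (bars 3-4) form the presentation; fragmentation and cadence (mm. 5–8) form the continuation — the 8-bar whole is a sentence.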